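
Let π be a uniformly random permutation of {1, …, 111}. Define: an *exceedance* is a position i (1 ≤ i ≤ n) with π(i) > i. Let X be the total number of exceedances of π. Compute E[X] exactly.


Write X = Σ_{i=1}^{111} X_i, where X_i = 1_{π(i) > i}.
For each fixed i, π(i) is uniform over {1, …, 111} (marginal of a uniform permutation), so P[π(i) > i] = (n − i)/n. Summing: Σ_{i=1}^{111} (n − i)/n = (0 + 1 + … + 110)/111 = 111(111 − 1)/(2·111) = (111 − 1)/2.
Hence E[X] = Σ_{i=1}^{111} (111 − i)/111 = 55 ≈ 55.000.

E[X] = 55 = 55.000.


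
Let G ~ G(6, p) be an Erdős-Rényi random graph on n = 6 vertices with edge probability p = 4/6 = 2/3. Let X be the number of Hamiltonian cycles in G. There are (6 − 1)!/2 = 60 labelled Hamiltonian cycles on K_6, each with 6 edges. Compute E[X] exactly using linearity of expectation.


K_6 has (6 − 1)!/2 = 60 labelled Hamiltonian cycles.
For each such Hamiltonian cycle H, let X_H = 1 if all 6 edges of H are present in G. Then P[X_H = 1] = p^{6} = (2/3)^{6} = 64/729.
Summing the indicators: E[X] = Σ_H E[X_H] = 60 · p^{6} = 60 · 64/729 = 1280/243.
Numerically: E[X] ≈ 5.267.

E[X] = 60 · (2/3)^{6} = 1280/243 ≈ 5.267.


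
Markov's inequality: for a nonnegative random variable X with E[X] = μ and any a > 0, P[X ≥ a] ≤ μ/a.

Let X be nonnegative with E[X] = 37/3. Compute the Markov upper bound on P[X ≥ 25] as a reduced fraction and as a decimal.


μ = E[X] = 37/3, a = 25.
Markov: P[X ≥ 25] ≤ μ/a = (37/3)/25 = 37/75.
Numerically: ≈ 0.49333.
(Since a = 25 > μ = 12.33333, the bound 37/75 is < 1 and informative.)

P[X ≥ 25] ≤ 37/75 ≈ 0.49333.


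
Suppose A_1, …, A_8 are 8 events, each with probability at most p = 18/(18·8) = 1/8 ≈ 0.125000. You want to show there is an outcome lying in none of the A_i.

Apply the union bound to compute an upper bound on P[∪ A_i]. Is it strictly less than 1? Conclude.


Union bound: P[∪_{i=1}^{8} A_i] ≤ Σ_i P[A_i] ≤ 8·p = 8·(1/8) = 1.
Numerically: 1 ≈ 1.000000.
Is 1 < 1? NO.
Since the bound 1 is ≥ 1, the union bound is uninformative here; it does NOT by itself certify existence.

8·p = 1 ≈ 1.000000; existence NOT certified by the union bound.


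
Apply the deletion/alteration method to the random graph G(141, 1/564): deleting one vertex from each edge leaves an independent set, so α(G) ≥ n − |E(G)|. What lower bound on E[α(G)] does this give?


E[|E(G)|] = C(141, 2)·p = 9870 · (1/564) = 35/2.
E[α(G)] ≥ n − E[|E(G)|] = 141 − 35/2 = 247/2.
Numerically: ≈ 123.500.
(This is only a lower bound; the true E[α(G)] may be larger.)

E[α(G)] ≥ 247/2 ≈ 123.500.


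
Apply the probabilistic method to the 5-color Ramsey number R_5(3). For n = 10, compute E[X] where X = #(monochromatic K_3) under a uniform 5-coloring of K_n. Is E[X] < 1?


E[X] = C(10, 3) · 5^{1 − 3} = 120 · 5^{−2} = 120/25.
As a reduced fraction: E[X] = 24/5 ≈ 4.800000.
Is E[X] < 1? NO.
Since E[X] ≥ 1, the first-moment bound is inconclusive at n = 10; it does NOT by itself certify R_5(3) > 10.

E[X] = 24/5 ≈ 4.800000; E[X] ≥ 1; first-moment method inconclusive here.


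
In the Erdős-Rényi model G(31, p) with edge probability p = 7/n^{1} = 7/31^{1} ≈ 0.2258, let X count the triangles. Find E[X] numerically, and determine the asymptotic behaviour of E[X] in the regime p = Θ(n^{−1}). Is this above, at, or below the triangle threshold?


Number of potential triangles: C(31, 3) = 4495.
Each occurs with probability p³ ≈ (0.2258)³ ≈ 1.151354e-02.
By linearity: E[X] = C(31, 3)·p³ ≈ 4495 · 1.151354e-02 ≈ 51.7534.
Here α = 1, so p = 7/n is exactly at the triangle threshold p ~ 1/n. Asymptotically E[X] → c³/6 = 7³/6 = 343/6 ≈ 57.1667, a bounded constant. In this regime the triangle count is asymptotically Poisson(c³/6).

E[X] ≈ 51.7534; in regime p = Θ(1/n^{1}) E[X] stays bounded (at the triangle threshold p ~ 1/n).


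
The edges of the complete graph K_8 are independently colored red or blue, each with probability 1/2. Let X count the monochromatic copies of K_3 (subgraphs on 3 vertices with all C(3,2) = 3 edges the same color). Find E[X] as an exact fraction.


Let X = Σ_S X_S over the C(8, 3) = 56 subsets S of size 3, where X_S = 1 if the K_3 on S is monochromatic.
For a fixed S, the K_3 on S has C(3, 2) = 3 edges. P[all 3 edges red] = (1/2)^3, and likewise for blue, so P[monochromatic] = 2·(1/2)^3 = 2^{1 − 3} = 1/4.
By linearity of expectation: E[X] = C(8, 3) · 2^{1 − 3} = 56 · 1/4 = 14.
Numerically: E[X] ≈ 14.0000.

E[X] = C(8,3)·2^(1−C(3,2)) = 14 ≈ 14.0000.


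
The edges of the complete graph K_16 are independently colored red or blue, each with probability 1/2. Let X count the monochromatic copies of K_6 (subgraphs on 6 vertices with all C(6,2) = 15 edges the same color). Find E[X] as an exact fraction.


Let X = Σ_S X_S over the C(16, 6) = 8008 subsets S of size 6, where X_S = 1 if the K_6 on S is monochromatic.
For a fixed S, the K_6 on S has C(6, 2) = 15 edges. P[all 15 edges red] = (1/2)^15, and likewise for blue, so P[monochromatic] = 2·(1/2)^15 = 2^{1 − 15} = 1/16384.
Summing: E[X] = C(16, 6) · 2^{1 − 15} = 8008 · 1/16384 = 1001/2048.
Numerically: E[X] ≈ 0.489.

E[X] = C(16,6)·2^(1−C(6,2)) = 1001/2048 ≈ 0.489.


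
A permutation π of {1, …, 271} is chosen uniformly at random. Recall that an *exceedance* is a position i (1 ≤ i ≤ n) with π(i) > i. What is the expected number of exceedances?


Write X = Σ_{i=1}^{271} X_i, where X_i = 1_{π(i) > i}.
For each fixed i, π(i) is uniform over {1, …, 271} (marginal of a uniform permutation), so P[π(i) > i] = (n − i)/n. Summing: Σ_{i=1}^{271} (n − i)/n = (0 + 1 + … + 270)/271 = 271(271 − 1)/(2·271) = (271 − 1)/2.
Hence E[X] = Σ_{i=1}^{271} (271 − i)/271 = 135 ≈ 135.00000.

E[X] = 135 = 135.00000.


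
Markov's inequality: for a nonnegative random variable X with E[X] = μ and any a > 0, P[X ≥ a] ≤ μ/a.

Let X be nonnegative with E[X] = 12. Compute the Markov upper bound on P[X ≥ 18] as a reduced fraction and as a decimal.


μ = E[X] = 12, a = 18.
Markov: P[X ≥ 18] ≤ μ/a = (12)/18 = 2/3.
Numerically: ≈ 0.666667.
(Since a = 18 > μ = 12.000000, the bound 2/3 is < 1 and informative.)

P[X ≥ 18] ≤ 2/3 ≈ 0.666667.


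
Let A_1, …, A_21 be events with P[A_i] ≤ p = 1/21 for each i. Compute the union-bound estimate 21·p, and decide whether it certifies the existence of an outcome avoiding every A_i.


Union bound: P[∪_{i=1}^{21} A_i] ≤ Σ_i P[A_i] ≤ 21·p = 21·(1/21) = 1.
Numerically: 1 ≈ 1.0000.
Is 1 < 1? NO.
Since the bound 1 is ≥ 1, the union bound is uninformative here; it does NOT by itself certify existence.

21·p = 1 ≈ 1.0000; existence NOT certified by the union bound.


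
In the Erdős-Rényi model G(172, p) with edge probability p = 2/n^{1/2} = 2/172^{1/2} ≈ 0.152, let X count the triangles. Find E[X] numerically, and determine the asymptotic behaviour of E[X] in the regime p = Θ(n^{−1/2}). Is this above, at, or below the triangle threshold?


Number of potential triangles: C(172, 3) = 833340.
Each occurs with probability p³ ≈ (0.152)³ ≈ 3.54648e-03.
By linearity: E[X] = C(172, 3)·p³ ≈ 833340 · 3.54648e-03 ≈ 2955.422.
Since α = 1/2 < 1, p = c/n^{1/2} ≫ 1/n is above the triangle threshold p ~ 1/n. Asymptotically E[X] ~ (c³/6)·n^{3(1−α)} = (2³/6)·n^{1.5} → ∞; triangles are abundant w.h.p.

E[X] ≈ 2955.422; in regime p = Θ(1/n^{1/2}) E[X] diverges (above the triangle threshold p ~ 1/n).


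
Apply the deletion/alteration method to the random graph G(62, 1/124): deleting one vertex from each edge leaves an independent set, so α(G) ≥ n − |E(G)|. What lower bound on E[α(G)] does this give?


E[|E(G)|] = C(62, 2)·p = 1891 · (1/124) = 61/4.
E[α(G)] ≥ n − E[|E(G)|] = 62 − 61/4 = 187/4.
Numerically: ≈ 46.75000.
(This is only a lower bound; the true E[α(G)] may be larger.)

E[α(G)] ≥ 187/4 ≈ 46.75000.


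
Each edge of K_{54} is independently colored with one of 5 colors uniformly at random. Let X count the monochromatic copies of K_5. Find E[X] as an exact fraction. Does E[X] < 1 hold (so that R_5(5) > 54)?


E[X] = C(54, 5) · 5^{1 − 10} = 3162510 · 5^{−9} = 3162510/1953125.
As a reduced fraction: E[X] = 632502/390625 ≈ 1.619205.
Is E[X] < 1? NO.
Since E[X] ≥ 1, the first-moment bound is inconclusive at n = 54; it does NOT by itself certify R_5(5) > 54.

E[X] = 632502/390625 ≈ 1.619205; E[X] ≥ 1; first-moment method inconclusive here.


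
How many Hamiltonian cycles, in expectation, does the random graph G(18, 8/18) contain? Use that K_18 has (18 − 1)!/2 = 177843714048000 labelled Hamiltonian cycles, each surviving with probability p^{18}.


K_18 has (18 − 1)!/2 = 177843714048000 labelled Hamiltonian cycles.
For each such Hamiltonian cycle H, let X_H = 1 if all 18 edges of H are present in G. Then P[X_H = 1] = p^{18} = (4/9)^{18} = 68719476736/150094635296999121.
By linearity of expectation: E[X] = Σ_H E[X_H] = 177843714048000 · p^{18} = 177843714048000 · 68719476736/150094635296999121 = 16764508875398316032000/205891132094649.
Numerically: E[X] ≈ 8.14e+07.

E[X] = 177843714048000 · (4/9)^{18} = 16764508875398316032000/205891132094649 ≈ 8.14e+07.


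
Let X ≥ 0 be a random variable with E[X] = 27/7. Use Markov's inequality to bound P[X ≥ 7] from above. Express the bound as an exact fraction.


μ = E[X] = 27/7, a = 7.
Markov: P[X ≥ 7] ≤ μ/a = (27/7)/7 = 27/49.
Numerically: ≈ 0.5510.
(Since a = 7 > μ = 3.8571, the bound 27/49 is < 1 and informative.)

P[X ≥ 7] ≤ 27/49 ≈ 0.5510.


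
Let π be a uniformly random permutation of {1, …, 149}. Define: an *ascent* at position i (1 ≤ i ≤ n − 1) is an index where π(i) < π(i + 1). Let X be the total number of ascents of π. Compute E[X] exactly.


Write X = Σ X_I over i = 1, …, 148, with X_I the indicator of one ascent.
There are 148 indicators.
For each fixed i, the pair (π(i), π(i+1)) is a uniformly random ordered pair of distinct values from {1, …, 149}; by symmetry P[π(i) < π(i+1)] = 1/2.
By linearity: E[X] = 148 · (1/2) = (149 − 1) · (1/2) = 74 ≈ 74.000.

E[X] = 74 = 74.000.


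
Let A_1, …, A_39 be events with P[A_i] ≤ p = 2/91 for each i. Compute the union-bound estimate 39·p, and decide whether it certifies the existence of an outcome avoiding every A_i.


Union bound: P[∪_{i=1}^{39} A_i] ≤ Σ_i P[A_i] ≤ 39·p = 39·(2/91) = 6/7.
Numerically: 6/7 ≈ 0.857143.
Is 6/7 < 1? YES.
Since P[∪ A_i] ≤ 6/7 < 1, the complement has P[∩ A_i^c] ≥ 1 − 6/7 = 1/7 > 0, so some outcome avoids every A_i.

39·p = 6/7 ≈ 0.857143; existence CERTIFIED by the union bound.


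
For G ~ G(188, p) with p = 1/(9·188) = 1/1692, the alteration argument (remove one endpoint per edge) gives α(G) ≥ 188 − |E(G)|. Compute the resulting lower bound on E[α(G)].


E[|E(G)|] = C(188, 2)·p = 17578 · (1/1692) = 187/18.
E[α(G)] ≥ n − E[|E(G)|] = 188 − 187/18 = 3197/18.
Numerically: ≈ 177.61111.
(This is only a lower bound; the true E[α(G)] may be larger.)

E[α(G)] ≥ 3197/18 ≈ 177.61111.


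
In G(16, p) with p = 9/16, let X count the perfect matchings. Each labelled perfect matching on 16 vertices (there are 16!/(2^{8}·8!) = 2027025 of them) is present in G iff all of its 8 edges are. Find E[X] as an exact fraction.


K_16 has 16!/(2^{8}·8!) = 2027025 labelled perfect matchings.
For each such perfect matching H, let X_H = 1 if all 8 edges of H are present in G. Then P[X_H = 1] = p^{8} = (9/16)^{8} = 43046721/4294967296.
Summing the indicators: E[X] = Σ_H E[X_H] = 2027025 · p^{8} = 2027025 · 43046721/4294967296 = 87256779635025/4294967296.
Numerically: E[X] ≈ 2.032e+04.

E[X] = 2027025 · (9/16)^{8} = 87256779635025/4294967296 ≈ 2.032e+04.


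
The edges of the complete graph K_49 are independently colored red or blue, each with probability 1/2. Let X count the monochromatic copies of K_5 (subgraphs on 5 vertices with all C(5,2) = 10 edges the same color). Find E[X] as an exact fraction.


Let X = Σ_S X_S over the C(49, 5) = 1906884 subsets S of size 5, where X_S = 1 if the K_5 on S is monochromatic.
For a fixed S, the K_5 on S has C(5, 2) = 10 edges. P[all 10 edges red] = (1/2)^10, and likewise for blue, so P[monochromatic] = 2·(1/2)^10 = 2^{1 − 10} = 1/512.
Summing: E[X] = C(49, 5) · 2^{1 − 10} = 1906884 · 1/512 = 476721/128.
Numerically: E[X] ≈ 3724.383.

E[X] = C(49,5)·2^(1−C(5,2)) = 476721/128 ≈ 3724.383.


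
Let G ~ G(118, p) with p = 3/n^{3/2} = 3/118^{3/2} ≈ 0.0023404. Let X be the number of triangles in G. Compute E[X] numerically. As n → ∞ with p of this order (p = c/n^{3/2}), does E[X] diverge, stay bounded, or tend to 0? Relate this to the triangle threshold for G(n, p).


Number of potential triangles: C(118, 3) = 266916.
Each occurs with probability p³ ≈ (0.0023404)³ ≈ 1.2820198e-08.
By linearity: E[X] = C(118, 3)·p³ ≈ 266916 · 1.2820198e-08 ≈ 0.00342.
Since α = 3/2 > 1, p = c/n^{3/2} = o(1/n) is below the triangle threshold p ~ 1/n. Asymptotically E[X] ~ (c³/6)·n^{3(1−α)} = (3³/6)·n^{-1.5} → 0, so by Markov's inequality G has no triangles w.h.p.

E[X] ≈ 0.00342; in regime p = Θ(1/n^{3/2}) E[X] tends to 0 (below the triangle threshold p ~ 1/n).


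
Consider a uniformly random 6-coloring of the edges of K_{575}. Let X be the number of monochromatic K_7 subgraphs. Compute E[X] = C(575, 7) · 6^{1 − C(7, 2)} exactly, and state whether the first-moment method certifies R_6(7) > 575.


E[X] = C(575, 7) · 6^{1 − 21} = 3974871393896975 · 6^{−20} = 3974871393896975/3656158440062976.
As a reduced fraction: E[X] = 3974871393896975/3656158440062976 ≈ 1.087.
Is E[X] < 1? NO.
Since E[X] ≥ 1, the first-moment bound is inconclusive at n = 575; it does NOT by itself certify R_6(7) > 575.

E[X] = 3974871393896975/3656158440062976 ≈ 1.087; E[X] ≥ 1; first-moment method inconclusive here.


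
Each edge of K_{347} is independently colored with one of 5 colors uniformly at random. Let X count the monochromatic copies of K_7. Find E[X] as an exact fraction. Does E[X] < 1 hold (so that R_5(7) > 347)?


E[X] = C(347, 7) · 5^{1 − 21} = 113090774900334 · 5^{−20} = 113090774900334/95367431640625.
As a reduced fraction: E[X] = 113090774900334/95367431640625 ≈ 1.1858427.
Is E[X] < 1? NO.
Since E[X] ≥ 1, the first-moment bound is inconclusive at n = 347; it does NOT by itself certify R_5(7) > 347.

E[X] = 113090774900334/95367431640625 ≈ 1.1858427; E[X] ≥ 1; first-moment method inconclusive here.


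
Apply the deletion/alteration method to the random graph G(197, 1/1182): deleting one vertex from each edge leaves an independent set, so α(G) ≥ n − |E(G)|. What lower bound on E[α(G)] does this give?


E[|E(G)|] = C(197, 2)·p = 19306 · (1/1182) = 49/3.
E[α(G)] ≥ n − E[|E(G)|] = 197 − 49/3 = 542/3.
Numerically: ≈ 180.667.
(This is only a lower bound; the true E[α(G)] may be larger.)

E[α(G)] ≥ 542/3 ≈ 180.667.


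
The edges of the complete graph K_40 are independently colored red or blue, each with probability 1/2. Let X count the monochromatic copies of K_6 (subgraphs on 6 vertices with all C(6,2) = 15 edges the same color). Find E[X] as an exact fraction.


Let X = Σ_S X_S over the C(40, 6) = 3838380 subsets S of size 6, where X_S = 1 if the K_6 on S is monochromatic.
For a fixed S, the K_6 on S has C(6, 2) = 15 edges. P[all 15 edges red] = (1/2)^15, and likewise for blue, so P[monochromatic] = 2·(1/2)^15 = 2^{1 − 15} = 1/16384.
By linearity of expectation: E[X] = C(40, 6) · 2^{1 − 15} = 3838380 · 1/16384 = 959595/4096.
Numerically: E[X] ≈ 234.27612.

E[X] = C(40,6)·2^(1−C(6,2)) = 959595/4096 ≈ 234.27612.


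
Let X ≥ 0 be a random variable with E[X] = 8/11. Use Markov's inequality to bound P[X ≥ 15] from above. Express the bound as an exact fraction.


μ = E[X] = 8/11, a = 15.
Markov: P[X ≥ 15] ≤ μ/a = (8/11)/15 = 8/165.
Numerically: ≈ 0.048485.
(Since a = 15 > μ = 0.727273, the bound 8/165 is < 1 and informative.)

P[X ≥ 15] ≤ 8/165 ≈ 0.048485.


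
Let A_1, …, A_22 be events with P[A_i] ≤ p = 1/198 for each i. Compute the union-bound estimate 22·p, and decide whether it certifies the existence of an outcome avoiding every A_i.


Union bound: P[∪_{i=1}^{22} A_i] ≤ Σ_i P[A_i] ≤ 22·p = 22·(1/198) = 1/9.
Numerically: 1/9 ≈ 0.111.
Is 1/9 < 1? YES.
Since P[∪ A_i] ≤ 1/9 < 1, the complement has P[∩ A_i^c] ≥ 1 − 1/9 = 8/9 > 0, so some outcome avoids every A_i.

22·p = 1/9 ≈ 0.111; existence CERTIFIED by the union bound.


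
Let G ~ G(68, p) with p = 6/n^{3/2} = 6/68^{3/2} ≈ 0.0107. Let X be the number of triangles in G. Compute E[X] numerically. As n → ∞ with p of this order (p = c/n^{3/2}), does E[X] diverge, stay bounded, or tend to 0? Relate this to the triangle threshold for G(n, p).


Number of potential triangles: C(68, 3) = 50116.
Each occurs with probability p³ ≈ (0.0107)³ ≈ 1.225078e-06.
By linearity: E[X] = C(68, 3)·p³ ≈ 50116 · 1.225078e-06 ≈ 0.0614.
Since α = 3/2 > 1, p = c/n^{3/2} = o(1/n) is below the triangle threshold p ~ 1/n. Asymptotically E[X] ~ (c³/6)·n^{3(1−α)} = (6³/6)·n^{-1.5} → 0, so by Markov's inequality G has no triangles w.h.p.

E[X] ≈ 0.0614; in regime p = Θ(1/n^{3/2}) E[X] tends to 0 (below the triangle threshold p ~ 1/n).


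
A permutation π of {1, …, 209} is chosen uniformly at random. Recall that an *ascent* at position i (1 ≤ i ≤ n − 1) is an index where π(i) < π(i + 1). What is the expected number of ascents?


Write X = Σ X_I over i = 1, …, 208, with X_I the indicator of one ascent.
There are 208 indicators.
For each fixed i, the pair (π(i), π(i+1)) is a uniformly random ordered pair of distinct values from {1, …, 209}; by symmetry P[π(i) < π(i+1)] = 1/2.
By linearity: E[X] = 208 · (1/2) = (209 − 1) · (1/2) = 104 ≈ 104.0000.

E[X] = 104 = 104.0000.


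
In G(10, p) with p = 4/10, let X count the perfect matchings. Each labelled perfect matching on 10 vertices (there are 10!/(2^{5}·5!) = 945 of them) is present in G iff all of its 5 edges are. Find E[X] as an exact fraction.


K_10 has 10!/(2^{5}·5!) = 945 labelled perfect matchings.
For each such perfect matching H, let X_H = 1 if all 5 edges of H are present in G. Then P[X_H = 1] = p^{5} = (2/5)^{5} = 32/3125.
By linearity: E[X] = Σ_H E[X_H] = 945 · p^{5} = 945 · 32/3125 = 6048/625.
Numerically: E[X] ≈ 9.677.

E[X] = 945 · (2/5)^{5} = 6048/625 ≈ 9.677.


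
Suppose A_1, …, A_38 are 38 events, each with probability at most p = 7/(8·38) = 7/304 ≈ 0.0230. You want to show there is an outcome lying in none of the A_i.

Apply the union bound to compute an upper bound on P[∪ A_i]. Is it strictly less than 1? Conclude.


Union bound: P[∪_{i=1}^{38} A_i] ≤ Σ_i P[A_i] ≤ 38·p = 38·(7/304) = 7/8.
Numerically: 7/8 ≈ 0.8750.
Is 7/8 < 1? YES.
Since P[∪ A_i] ≤ 7/8 < 1, the complement has P[∩ A_i^c] ≥ 1 − 7/8 = 1/8 > 0, so some outcome avoids every A_i.

38·p = 7/8 ≈ 0.8750; existence CERTIFIED by the union bound.


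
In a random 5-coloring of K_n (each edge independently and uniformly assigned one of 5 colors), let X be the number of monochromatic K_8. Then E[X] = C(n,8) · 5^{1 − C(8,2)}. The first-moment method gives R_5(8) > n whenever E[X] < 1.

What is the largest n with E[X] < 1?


We need C(n, 8) · 5^{1 − 28} < 1, i.e. C(n, 8) < 5^{28 − 1} = 7450580596923828125.
Check values of n near the boundary:
  n = 857: C(857, 8) = 6983854138365964575; 6983854138365964575 < 7450580596923828125? YES
  n = 858: C(858, 8) = 7049584530256467771; 7049584530256467771 < 7450580596923828125? YES
  n = 859: C(859, 8) = 7115855595170747139; 7115855595170747139 < 7450580596923828125? YES
  n = 860: C(860, 8) = 7182671140665308145; 7182671140665308145 < 7450580596923828125? YES
  n = 861: C(861, 8) = 7250034996615275865; 7250034996615275865 < 7450580596923828125? YES
  n = 862: C(862, 8) = 7317951015318931845; 7317951015318931845 < 7450580596923828125? YES
  n = 863: C(863, 8) = 7386423071602617757; 7386423071602617757 < 7450580596923828125? YES
  n = 864: C(864, 8) = 7455455062926006708; 7455455062926006708 < 7450580596923828125? NO
The largest n with C(n, 8) < 7450580596923828125 is n = 863 (where E[X] = 7386423071602617757/7450580596923828125 ≈ 0.9913889). Hence R_5(8) > 863, i.e. R_5(8) ≥ 864.

Largest n = 863; hence R_5(8) > 863.


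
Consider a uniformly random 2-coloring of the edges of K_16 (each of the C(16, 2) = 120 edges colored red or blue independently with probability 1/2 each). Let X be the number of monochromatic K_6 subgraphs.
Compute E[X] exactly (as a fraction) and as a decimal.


Let X = Σ_S X_S over the C(16, 6) = 8008 subsets S of size 6, where X_S = 1 if the K_6 on S is monochromatic.
For a fixed S, the K_6 on S has C(6, 2) = 15 edges. P[all 15 edges red] = (1/2)^15, and likewise for blue, so P[monochromatic] = 2·(1/2)^15 = 2^{1 − 15} = 1/16384.
Summing: E[X] = C(16, 6) · 2^{1 − 15} = 8008 · 1/16384 = 1001/2048.
Numerically: E[X] ≈ 0.48877.

E[X] = C(16,6)·2^(1−C(6,2)) = 1001/2048 ≈ 0.48877.


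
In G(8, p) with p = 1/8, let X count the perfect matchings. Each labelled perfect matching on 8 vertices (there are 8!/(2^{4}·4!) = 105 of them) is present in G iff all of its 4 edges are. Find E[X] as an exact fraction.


K_8 has 8!/(2^{4}·4!) = 105 labelled perfect matchings.
For each such perfect matching H, let X_H = 1 if all 4 edges of H are present in G. Then P[X_H = 1] = p^{4} = (1/8)^{4} = 1/4096.
By linearity: E[X] = Σ_H E[X_H] = 105 · p^{4} = 105 · 1/4096 = 105/4096.
Numerically: E[X] ≈ 0.0256348.

E[X] = 105 · (1/8)^{4} = 105/4096 ≈ 0.0256348.


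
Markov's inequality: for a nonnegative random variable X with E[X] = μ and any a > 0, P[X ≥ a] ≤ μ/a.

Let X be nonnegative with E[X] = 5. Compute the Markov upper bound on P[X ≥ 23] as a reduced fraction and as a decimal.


μ = E[X] = 5, a = 23.
Markov: P[X ≥ 23] ≤ μ/a = (5)/23 = 5/23.
Numerically: ≈ 0.2174.
(Since a = 23 > μ = 5.0000, the bound 5/23 is < 1 and informative.)

P[X ≥ 23] ≤ 5/23 ≈ 0.2174.


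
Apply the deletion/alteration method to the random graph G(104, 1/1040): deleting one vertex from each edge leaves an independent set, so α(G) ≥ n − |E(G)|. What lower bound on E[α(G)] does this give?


E[|E(G)|] = C(104, 2)·p = 5356 · (1/1040) = 103/20.
E[α(G)] ≥ n − E[|E(G)|] = 104 − 103/20 = 1977/20.
Numerically: ≈ 98.85000.
(This is only a lower bound; the true E[α(G)] may be larger.)

E[α(G)] ≥ 1977/20 ≈ 98.85000.


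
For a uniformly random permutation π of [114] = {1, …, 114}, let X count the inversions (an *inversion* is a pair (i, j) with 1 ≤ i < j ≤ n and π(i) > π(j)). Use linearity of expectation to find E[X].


Write X = Σ X_I over the C(114, 2) = 6441 pairs i < j, with X_I the indicator of one inversion.
There are 6441 indicators.
For each fixed pair i < j, the values π(i) and π(j) are two distinct elements of {1, …, 114} in uniformly random order; by symmetry P[π(i) > π(j)] = 1/2.
By linearity: E[X] = 6441 · (1/2) = C(114, 2) · (1/2) = 6441/2 = 6441/2 ≈ 3220.50000.

E[X] = 6441/2 = 3220.50000.


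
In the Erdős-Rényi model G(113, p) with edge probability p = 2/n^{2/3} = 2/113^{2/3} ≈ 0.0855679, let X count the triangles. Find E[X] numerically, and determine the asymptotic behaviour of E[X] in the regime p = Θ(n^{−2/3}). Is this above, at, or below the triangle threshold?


Number of potential triangles: C(113, 3) = 234136.
Each occurs with probability p³ ≈ (0.0855679)³ ≈ 6.26517347e-04.
By linearity: E[X] = C(113, 3)·p³ ≈ 234136 · 6.26517347e-04 ≈ 146.690265.
Since α = 2/3 < 1, p = c/n^{2/3} ≫ 1/n is above the triangle threshold p ~ 1/n. Asymptotically E[X] ~ (c³/6)·n^{3(1−α)} = (2³/6)·n^{1} → ∞; triangles are abundant w.h.p.

E[X] ≈ 146.690265; in regime p = Θ(1/n^{2/3}) E[X] diverges (above the triangle threshold p ~ 1/n).


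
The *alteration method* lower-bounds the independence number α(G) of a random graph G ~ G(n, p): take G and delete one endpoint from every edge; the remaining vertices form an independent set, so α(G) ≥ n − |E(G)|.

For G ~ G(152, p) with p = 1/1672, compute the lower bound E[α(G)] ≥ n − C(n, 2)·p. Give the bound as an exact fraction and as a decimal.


E[|E(G)|] = C(152, 2)·p = 11476 · (1/1672) = 151/22.
E[α(G)] ≥ n − E[|E(G)|] = 152 − 151/22 = 3193/22.
Numerically: ≈ 145.1364.
(This is only a lower bound; the true E[α(G)] may be larger.)

E[α(G)] ≥ 3193/22 ≈ 145.1364.


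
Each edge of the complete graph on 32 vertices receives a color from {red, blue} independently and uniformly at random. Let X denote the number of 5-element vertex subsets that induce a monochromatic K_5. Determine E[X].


Let X = Σ_S X_S over the C(32, 5) = 201376 subsets S of size 5, where X_S = 1 if the K_5 on S is monochromatic.
For a fixed S, the K_5 on S has C(5, 2) = 10 edges. P[all 10 edges red] = (1/2)^10, and likewise for blue, so P[monochromatic] = 2·(1/2)^10 = 2^{1 − 10} = 1/512.
By linearity of expectation: E[X] = C(32, 5) · 2^{1 − 10} = 201376 · 1/512 = 6293/16.
Numerically: E[X] ≈ 393.312.

E[X] = C(32,5)·2^(1−C(5,2)) = 6293/16 ≈ 393.312.


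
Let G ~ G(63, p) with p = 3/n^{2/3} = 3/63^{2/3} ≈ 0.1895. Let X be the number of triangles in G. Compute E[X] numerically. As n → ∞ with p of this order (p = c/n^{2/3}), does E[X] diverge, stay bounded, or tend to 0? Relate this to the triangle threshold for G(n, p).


Number of potential triangles: C(63, 3) = 39711.
Each occurs with probability p³ ≈ (0.1895)³ ≈ 6.802721e-03.
By linearity: E[X] = C(63, 3)·p³ ≈ 39711 · 6.802721e-03 ≈ 270.1429.
Since α = 2/3 < 1, p = c/n^{2/3} ≫ 1/n is above the triangle threshold p ~ 1/n. Asymptotically E[X] ~ (c³/6)·n^{3(1−α)} = (3³/6)·n^{1} → ∞; triangles are abundant w.h.p.

E[X] ≈ 270.1429; in regime p = Θ(1/n^{2/3}) E[X] diverges (above the triangle threshold p ~ 1/n).


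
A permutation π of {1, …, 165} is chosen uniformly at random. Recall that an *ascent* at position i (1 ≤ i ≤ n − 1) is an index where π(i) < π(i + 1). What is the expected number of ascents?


Write X = Σ X_I over i = 1, …, 164, with X_I the indicator of one ascent.
There are 164 indicators.
For each fixed i, the pair (π(i), π(i+1)) is a uniformly random ordered pair of distinct values from {1, …, 165}; by symmetry P[π(i) < π(i+1)] = 1/2.
By linearity: E[X] = 164 · (1/2) = (165 − 1) · (1/2) = 82 ≈ 82.000.

E[X] = 82 = 82.000.


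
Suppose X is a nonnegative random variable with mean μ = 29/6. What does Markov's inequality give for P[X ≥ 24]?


μ = E[X] = 29/6, a = 24.
Markov: P[X ≥ 24] ≤ μ/a = (29/6)/24 = 29/144.
Numerically: ≈ 0.201389.
(Since a = 24 > μ = 4.833333, the bound 29/144 is < 1 and informative.)

P[X ≥ 24] ≤ 29/144 ≈ 0.201389.


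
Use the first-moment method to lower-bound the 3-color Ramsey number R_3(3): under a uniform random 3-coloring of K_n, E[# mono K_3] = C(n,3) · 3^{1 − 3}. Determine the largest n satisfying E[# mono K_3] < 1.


We need C(n, 3) · 3^{1 − 3} < 1, i.e. C(n, 3) < 3^{3 − 1} = 9.
Check values of n near the boundary:
  n = 3: C(3, 3) = 1; 1 < 9? YES
  n = 4: C(4, 3) = 4; 4 < 9? YES
  n = 5: C(5, 3) = 10; 10 < 9? NO
The largest n with C(n, 3) < 9 is n = 4 (where E[X] = 4/9 ≈ 0.444444). Hence R_3(3) > 4, i.e. R_3(3) ≥ 5.

Largest n = 4; hence R_3(3) > 4.


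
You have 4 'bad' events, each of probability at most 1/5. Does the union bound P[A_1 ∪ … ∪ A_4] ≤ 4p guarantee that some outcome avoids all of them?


Union bound: P[∪_{i=1}^{4} A_i] ≤ Σ_i P[A_i] ≤ 4·p = 4·(1/5) = 4/5.
Numerically: 4/5 ≈ 0.800000.
Is 4/5 < 1? YES.
Since P[∪ A_i] ≤ 4/5 < 1, the complement has P[∩ A_i^c] ≥ 1 − 4/5 = 1/5 > 0, so some outcome avoids every A_i.

4·p = 4/5 ≈ 0.800000; existence CERTIFIED by the union bound.


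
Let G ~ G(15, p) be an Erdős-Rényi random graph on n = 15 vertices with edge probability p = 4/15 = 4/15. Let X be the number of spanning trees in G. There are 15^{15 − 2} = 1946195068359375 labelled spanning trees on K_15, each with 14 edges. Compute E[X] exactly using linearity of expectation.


K_15 has 15^{15 − 2} = 1946195068359375 labelled spanning trees.
For each such spanning tree H, let X_H = 1 if all 14 edges of H are present in G. Then P[X_H = 1] = p^{14} = (4/15)^{14} = 268435456/29192926025390625.
By linearity of expectation: E[X] = Σ_H E[X_H] = 1946195068359375 · p^{14} = 1946195068359375 · 268435456/29192926025390625 = 268435456/15.
Numerically: E[X] ≈ 1.78957e+07.

E[X] = 1946195068359375 · (4/15)^{14} = 268435456/15 ≈ 1.78957e+07.


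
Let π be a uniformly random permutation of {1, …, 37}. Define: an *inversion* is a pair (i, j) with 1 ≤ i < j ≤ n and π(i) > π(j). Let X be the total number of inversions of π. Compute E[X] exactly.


Write X = Σ X_I over the C(37, 2) = 666 pairs i < j, with X_I the indicator of one inversion.
There are 666 indicators.
For each fixed pair i < j, the values π(i) and π(j) are two distinct elements of {1, …, 37} in uniformly random order; by symmetry P[π(i) > π(j)] = 1/2.
By linearity: E[X] = 666 · (1/2) = C(37, 2) · (1/2) = 666/2 = 333 ≈ 333.00000.

E[X] = 333 = 333.00000.


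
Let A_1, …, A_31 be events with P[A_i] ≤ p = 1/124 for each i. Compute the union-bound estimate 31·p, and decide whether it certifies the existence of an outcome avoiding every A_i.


Union bound: P[∪_{i=1}^{31} A_i] ≤ Σ_i P[A_i] ≤ 31·p = 31·(1/124) = 1/4.
Numerically: 1/4 ≈ 0.25000.
Is 1/4 < 1? YES.
Since P[∪ A_i] ≤ 1/4 < 1, the complement has P[∩ A_i^c] ≥ 1 − 1/4 = 3/4 > 0, so some outcome avoids every A_i.

31·p = 1/4 ≈ 0.25000; existence CERTIFIED by the union bound.


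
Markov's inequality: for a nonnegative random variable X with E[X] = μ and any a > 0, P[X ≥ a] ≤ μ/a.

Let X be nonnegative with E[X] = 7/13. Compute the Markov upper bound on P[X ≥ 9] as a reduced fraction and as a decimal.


μ = E[X] = 7/13, a = 9.
Markov: P[X ≥ 9] ≤ μ/a = (7/13)/9 = 7/117.
Numerically: ≈ 0.05983.
(Since a = 9 > μ = 0.53846, the bound 7/117 is < 1 and informative.)

P[X ≥ 9] ≤ 7/117 ≈ 0.05983.


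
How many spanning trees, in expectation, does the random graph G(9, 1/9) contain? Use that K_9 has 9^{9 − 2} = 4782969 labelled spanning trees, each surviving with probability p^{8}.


K_9 has 9^{9 − 2} = 4782969 labelled spanning trees.
For each such spanning tree H, let X_H = 1 if all 8 edges of H are present in G. Then P[X_H = 1] = p^{8} = (1/9)^{8} = 1/43046721.
By linearity: E[X] = Σ_H E[X_H] = 4782969 · p^{8} = 4782969 · 1/43046721 = 1/9.
Numerically: E[X] ≈ 0.111111.

E[X] = 4782969 · (1/9)^{8} = 1/9 ≈ 0.111111.


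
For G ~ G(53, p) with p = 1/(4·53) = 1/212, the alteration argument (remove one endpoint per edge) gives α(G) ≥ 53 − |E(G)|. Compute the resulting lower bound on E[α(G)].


E[|E(G)|] = C(53, 2)·p = 1378 · (1/212) = 13/2.
E[α(G)] ≥ n − E[|E(G)|] = 53 − 13/2 = 93/2.
Numerically: ≈ 46.5000.
(This is only a lower bound; the true E[α(G)] may be larger.)

E[α(G)] ≥ 93/2 ≈ 46.5000.


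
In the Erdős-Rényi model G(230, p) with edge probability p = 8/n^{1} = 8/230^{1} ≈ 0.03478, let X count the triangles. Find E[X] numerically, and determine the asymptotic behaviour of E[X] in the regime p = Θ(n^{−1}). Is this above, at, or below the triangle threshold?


Number of potential triangles: C(230, 3) = 2001460.
Each occurs with probability p³ ≈ (0.03478)³ ≈ 4.208104e-05.
By linearity: E[X] = C(230, 3)·p³ ≈ 2001460 · 4.208104e-05 ≈ 84.2235.
Here α = 1, so p = 8/n is exactly at the triangle threshold p ~ 1/n. Asymptotically E[X] → c³/6 = 8³/6 = 256/3 ≈ 85.3333, a bounded constant. In this regime the triangle count is asymptotically Poisson(c³/6).

E[X] ≈ 84.2235; in regime p = Θ(1/n^{1}) E[X] stays bounded (at the triangle threshold p ~ 1/n).


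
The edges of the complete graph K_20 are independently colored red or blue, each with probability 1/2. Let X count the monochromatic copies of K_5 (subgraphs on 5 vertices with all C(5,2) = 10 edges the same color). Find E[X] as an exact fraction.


Let X = Σ_S X_S over the C(20, 5) = 15504 subsets S of size 5, where X_S = 1 if the K_5 on S is monochromatic.
For a fixed S, the K_5 on S has C(5, 2) = 10 edges. P[all 10 edges red] = (1/2)^10, and likewise for blue, so P[monochromatic] = 2·(1/2)^10 = 2^{1 − 10} = 1/512.
Summing: E[X] = C(20, 5) · 2^{1 − 10} = 15504 · 1/512 = 969/32.
Numerically: E[X] ≈ 30.281250.

E[X] = C(20,5)·2^(1−C(5,2)) = 969/32 ≈ 30.281250.


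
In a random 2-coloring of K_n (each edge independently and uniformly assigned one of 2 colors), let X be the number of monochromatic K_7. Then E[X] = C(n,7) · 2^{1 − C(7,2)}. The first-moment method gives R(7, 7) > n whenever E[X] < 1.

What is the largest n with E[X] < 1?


We need C(n, 7) · 2^{1 − 21} < 1, i.e. C(n, 7) < 2^{21 − 1} = 1048576.
Check values of n near the boundary:
  n = 23: C(23, 7) = 245157; 245157 < 1048576? YES
  n = 24: C(24, 7) = 346104; 346104 < 1048576? YES
  n = 25: C(25, 7) = 480700; 480700 < 1048576? YES
  n = 26: C(26, 7) = 657800; 657800 < 1048576? YES
  n = 27: C(27, 7) = 888030; 888030 < 1048576? YES
  n = 28: C(28, 7) = 1184040; 1184040 < 1048576? NO
The largest n with C(n, 7) < 1048576 is n = 27 (where E[X] = 444015/524288 ≈ 0.84689). Hence R(7, 7) > 27, i.e. R(7, 7) ≥ 28.

Largest n = 27; hence R(7, 7) > 27.


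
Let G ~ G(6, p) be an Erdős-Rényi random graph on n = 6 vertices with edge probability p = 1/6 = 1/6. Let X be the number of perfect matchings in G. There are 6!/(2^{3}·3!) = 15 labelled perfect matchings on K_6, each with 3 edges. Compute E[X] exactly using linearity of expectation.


K_6 has 6!/(2^{3}·3!) = 15 labelled perfect matchings.
For each such perfect matching H, let X_H = 1 if all 3 edges of H are present in G. Then P[X_H = 1] = p^{3} = (1/6)^{3} = 1/216.
Summing the indicators: E[X] = Σ_H E[X_H] = 15 · p^{3} = 15 · 1/216 = 5/72.
Numerically: E[X] ≈ 0.069444.

E[X] = 15 · (1/6)^{3} = 5/72 ≈ 0.069444.


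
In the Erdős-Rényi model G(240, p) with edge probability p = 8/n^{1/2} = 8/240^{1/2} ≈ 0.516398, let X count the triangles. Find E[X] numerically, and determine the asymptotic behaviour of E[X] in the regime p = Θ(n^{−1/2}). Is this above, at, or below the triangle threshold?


Number of potential triangles: C(240, 3) = 2275280.
Each occurs with probability p³ ≈ (0.516398)³ ≈ 1.37706075e-01.
By linearity: E[X] = C(240, 3)·p³ ≈ 2275280 · 1.37706075e-01 ≈ 313319.877261.
Since α = 1/2 < 1, p = c/n^{1/2} ≫ 1/n is above the triangle threshold p ~ 1/n. Asymptotically E[X] ~ (c³/6)·n^{3(1−α)} = (8³/6)·n^{1.5} → ∞; triangles are abundant w.h.p.

E[X] ≈ 313319.877261; in regime p = Θ(1/n^{1/2}) E[X] diverges (above the triangle threshold p ~ 1/n).


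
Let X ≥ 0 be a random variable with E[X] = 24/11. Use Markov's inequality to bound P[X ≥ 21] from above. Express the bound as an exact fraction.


μ = E[X] = 24/11, a = 21.
Markov: P[X ≥ 21] ≤ μ/a = (24/11)/21 = 8/77.
Numerically: ≈ 0.103896.
(Since a = 21 > μ = 2.181818, the bound 8/77 is < 1 and informative.)

P[X ≥ 21] ≤ 8/77 ≈ 0.103896.


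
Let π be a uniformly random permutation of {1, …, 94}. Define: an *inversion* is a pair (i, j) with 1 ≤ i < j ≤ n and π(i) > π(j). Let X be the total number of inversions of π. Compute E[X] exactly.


Write X = Σ X_I over the C(94, 2) = 4371 pairs i < j, with X_I the indicator of one inversion.
There are 4371 indicators.
For each fixed pair i < j, the values π(i) and π(j) are two distinct elements of {1, …, 94} in uniformly random order; by symmetry P[π(i) > π(j)] = 1/2.
By linearity: E[X] = 4371 · (1/2) = C(94, 2) · (1/2) = 4371/2 = 4371/2 ≈ 2185.500000.

E[X] = 4371/2 = 2185.500000.


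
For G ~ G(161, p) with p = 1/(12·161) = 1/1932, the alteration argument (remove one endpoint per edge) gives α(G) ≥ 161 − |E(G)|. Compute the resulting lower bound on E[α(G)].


E[|E(G)|] = C(161, 2)·p = 12880 · (1/1932) = 20/3.
E[α(G)] ≥ n − E[|E(G)|] = 161 − 20/3 = 463/3.
Numerically: ≈ 154.333.
(This is only a lower bound; the true E[α(G)] may be larger.)

E[α(G)] ≥ 463/3 ≈ 154.333.


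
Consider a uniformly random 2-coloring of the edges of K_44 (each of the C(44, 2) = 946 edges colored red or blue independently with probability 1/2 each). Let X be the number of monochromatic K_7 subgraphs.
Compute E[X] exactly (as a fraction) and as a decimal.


Let X = Σ_S X_S over the C(44, 7) = 38320568 subsets S of size 7, where X_S = 1 if the K_7 on S is monochromatic.
For a fixed S, the K_7 on S has C(7, 2) = 21 edges. P[all 21 edges red] = (1/2)^21, and likewise for blue, so P[monochromatic] = 2·(1/2)^21 = 2^{1 − 21} = 1/1048576.
By linearity of expectation: E[X] = C(44, 7) · 2^{1 − 21} = 38320568 · 1/1048576 = 4790071/131072.
Numerically: E[X] ≈ 36.545341.

E[X] = C(44,7)·2^(1−C(7,2)) = 4790071/131072 ≈ 36.545341.


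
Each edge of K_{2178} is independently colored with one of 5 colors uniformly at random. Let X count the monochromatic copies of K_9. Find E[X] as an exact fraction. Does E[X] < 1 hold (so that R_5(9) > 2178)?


E[X] = C(2178, 9) · 5^{1 − 36} = 2989303896287203303608800 · 5^{−35} = 2989303896287203303608800/2910383045673370361328125.
As a reduced fraction: E[X] = 119572155851488132144352/116415321826934814453125 ≈ 1.0271.
Is E[X] < 1? NO.
Since E[X] ≥ 1, the first-moment bound is inconclusive at n = 2178; it does NOT by itself certify R_5(9) > 2178.

E[X] = 119572155851488132144352/116415321826934814453125 ≈ 1.0271; E[X] ≥ 1; first-moment method inconclusive here.


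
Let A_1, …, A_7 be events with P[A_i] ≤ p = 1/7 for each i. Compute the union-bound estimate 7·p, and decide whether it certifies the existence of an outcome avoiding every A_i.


Union bound: P[∪_{i=1}^{7} A_i] ≤ Σ_i P[A_i] ≤ 7·p = 7·(1/7) = 1.
Numerically: 1 ≈ 1.0000000.
Is 1 < 1? NO.
Since the bound 1 is ≥ 1, the union bound is uninformative here; it does NOT by itself certify existence.

7·p = 1 ≈ 1.0000000; existence NOT certified by the union bound.


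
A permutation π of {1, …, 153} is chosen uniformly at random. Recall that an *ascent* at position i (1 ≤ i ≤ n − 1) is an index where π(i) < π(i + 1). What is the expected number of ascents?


Write X = Σ X_I over i = 1, …, 152, with X_I the indicator of one ascent.
There are 152 indicators.
For each fixed i, the pair (π(i), π(i+1)) is a uniformly random ordered pair of distinct values from {1, …, 153}; by symmetry P[π(i) < π(i+1)] = 1/2.
By linearity: E[X] = 152 · (1/2) = (153 − 1) · (1/2) = 76 ≈ 76.000.

E[X] = 76 = 76.000.


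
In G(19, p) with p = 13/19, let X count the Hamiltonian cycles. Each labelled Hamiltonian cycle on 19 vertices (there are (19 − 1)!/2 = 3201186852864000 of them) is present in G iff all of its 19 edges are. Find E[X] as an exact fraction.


K_19 has (19 − 1)!/2 = 3201186852864000 labelled Hamiltonian cycles.
For each such Hamiltonian cycle H, let X_H = 1 if all 19 edges of H are present in G. Then P[X_H = 1] = p^{19} = (13/19)^{19} = 1461920290375446110677/1978419655660313589123979.
Summing the indicators: E[X] = Σ_H E[X_H] = 3201186852864000 · p^{19} = 3201186852864000 · 1461920290375446110677/1978419655660313589123979 = 4679880013484999364018134658428928000/1978419655660313589123979.
Numerically: E[X] ≈ 2.365e+12.

E[X] = 3201186852864000 · (13/19)^{19} = 4679880013484999364018134658428928000/1978419655660313589123979 ≈ 2.365e+12.


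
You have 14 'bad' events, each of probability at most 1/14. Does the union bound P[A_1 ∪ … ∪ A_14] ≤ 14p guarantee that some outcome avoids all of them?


Union bound: P[∪_{i=1}^{14} A_i] ≤ Σ_i P[A_i] ≤ 14·p = 14·(1/14) = 1.
Numerically: 1 ≈ 1.00000.
Is 1 < 1? NO.
Since the bound 1 is ≥ 1, the union bound is uninformative here; it does NOT by itself certify existence.

14·p = 1 ≈ 1.00000; existence NOT certified by the union bound.
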